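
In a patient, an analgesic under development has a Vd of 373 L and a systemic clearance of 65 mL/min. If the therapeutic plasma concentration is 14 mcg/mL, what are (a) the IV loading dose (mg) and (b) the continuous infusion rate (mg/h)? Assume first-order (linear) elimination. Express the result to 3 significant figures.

(a) 5220 mg; (b) 54.6 mg/h

Loading dose = Vd × C = 373.0 × 14 = 5222 mg
CL = 65 mL/min × 60/1000 = 3.900 L/h
Maintenance: replace elimination → rate = CL × Css = 3.900 × 14 = 54.60 mg/h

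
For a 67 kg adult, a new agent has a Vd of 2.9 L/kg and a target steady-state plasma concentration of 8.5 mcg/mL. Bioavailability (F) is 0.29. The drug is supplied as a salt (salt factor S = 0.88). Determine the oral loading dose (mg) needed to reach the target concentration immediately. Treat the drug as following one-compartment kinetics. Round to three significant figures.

6470 mg

Vd = 2.9 L/kg × 67 kg = 194.3 L
The loading dose fills Vd to the target concentration.
LD = Vd × C / F / S = 194.3 × 8.500 / 0.29 / 0.88 = 6472 mg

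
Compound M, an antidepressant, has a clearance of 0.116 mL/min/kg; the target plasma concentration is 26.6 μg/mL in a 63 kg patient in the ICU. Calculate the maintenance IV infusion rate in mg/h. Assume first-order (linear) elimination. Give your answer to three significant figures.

11.7 mg/h

CL = 0.116 mL/min/kg × 63 kg = 7.308 mL/min = 7.308 × 60/1000 = 0.4385 L/h
At steady state, infusion rate equals elimination rate: rate in = CL × Css.
Rate = CL × Css = 0.4385 × 26.6 = 11.66 mg/h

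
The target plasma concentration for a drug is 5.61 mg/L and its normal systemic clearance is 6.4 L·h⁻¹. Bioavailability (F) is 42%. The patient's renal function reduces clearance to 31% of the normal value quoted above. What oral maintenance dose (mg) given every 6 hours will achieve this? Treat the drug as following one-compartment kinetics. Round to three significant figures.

Patient clearance = 0.31 × 6.400 = 1.984 L/h
D = CL × Css × τ / F = 1.984 × 5.61 × 6 / 0.42 = 159.0 mg

159 mg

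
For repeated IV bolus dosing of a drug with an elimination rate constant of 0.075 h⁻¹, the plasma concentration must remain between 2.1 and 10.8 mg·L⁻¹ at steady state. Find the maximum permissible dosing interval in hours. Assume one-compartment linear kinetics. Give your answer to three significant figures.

21.8 h

Between IV bolus doses, concentration decays as C = C₀·e^(−kτ), so C_peak/C_trough = e^(kτ).
τ_max = ln(C_peak/C_trough) / k = ln(10.8/2.1) / 0.07500 = 1.638 / 0.07500 = 21.84 h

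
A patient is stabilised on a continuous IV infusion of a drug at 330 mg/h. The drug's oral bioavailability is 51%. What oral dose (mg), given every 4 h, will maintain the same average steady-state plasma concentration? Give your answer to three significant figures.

To maintain the same Css, the systemic dosing rate must be unchanged: F·D/τ = infusion rate.
D = rate × τ / F = 330 × 4 / 0.51 = 2588 mg

2590 mg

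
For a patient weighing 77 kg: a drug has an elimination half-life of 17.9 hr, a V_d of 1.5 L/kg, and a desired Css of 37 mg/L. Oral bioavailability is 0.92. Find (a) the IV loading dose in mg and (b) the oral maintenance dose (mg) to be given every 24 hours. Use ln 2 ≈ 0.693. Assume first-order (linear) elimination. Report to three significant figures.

(a) 4270 mg; (b) 4320 mg

Total Vd = 1.5 × 77 = 115.5 L
LD = Vd × C = 115.5 × 37 = 4274 mg
CL = 0.693 × Vd / t½ = 0.693 × 115.5 / 17.9 = 4.472 L/h
D = CL × Css × τ / F = 4.472 × 37 × 24 / 0.92 = 4316 mg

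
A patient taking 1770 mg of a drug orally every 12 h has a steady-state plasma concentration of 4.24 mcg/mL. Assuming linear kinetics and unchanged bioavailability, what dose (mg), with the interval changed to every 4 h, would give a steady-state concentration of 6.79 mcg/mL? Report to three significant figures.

945 mg

With linear kinetics, Css is proportional to dose rate (D/τ) at fixed clearance.
D₂ = D₁ × (Css,target / Css,current) × (τ₂/τ₁) = 1770 × (6.79/4.24) × (4/12) = 944.8 mg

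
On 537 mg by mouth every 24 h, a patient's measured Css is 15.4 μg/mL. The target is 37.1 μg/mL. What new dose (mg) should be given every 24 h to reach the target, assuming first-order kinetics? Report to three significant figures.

For first-order elimination, Css ∝ F·D/(CL·τ); F and CL are unchanged, so Css ∝ D/τ.
D₂ = D₁ × (Css,target / Css,current) = 537 × 37.1/15.4 = 1294 mg

1290 mg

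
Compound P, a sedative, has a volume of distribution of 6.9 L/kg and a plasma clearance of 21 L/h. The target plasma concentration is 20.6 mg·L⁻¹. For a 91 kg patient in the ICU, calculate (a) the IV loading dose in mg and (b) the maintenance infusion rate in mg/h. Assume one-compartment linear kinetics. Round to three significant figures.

Vd(total) = 91 kg × 6.9 L/kg = 627.9 L
Loading dose = Vd × C = 627.9 × 20.6 = 12930 mg
Maintenance: replace elimination → rate = CL × Css = 21.00 × 20.6 = 432.6 mg/h

(a) 12900 mg; (b) 433 mg/h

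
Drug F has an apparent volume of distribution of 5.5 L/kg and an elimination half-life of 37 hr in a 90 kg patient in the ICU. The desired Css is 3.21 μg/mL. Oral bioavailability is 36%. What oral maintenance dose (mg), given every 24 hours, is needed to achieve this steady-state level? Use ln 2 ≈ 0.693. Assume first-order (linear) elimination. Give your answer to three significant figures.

1980 mg

Total Vd = 5.5 × 90 = 495.0 L
k = 0.693/37 = 0.01873 h⁻¹, so CL = k·Vd = 0.01873 × 495.0 = 9.271 L/h
D = CL × Css × τ / F = 9.271 × 3.21 × 24 / 0.36 = 1984 mg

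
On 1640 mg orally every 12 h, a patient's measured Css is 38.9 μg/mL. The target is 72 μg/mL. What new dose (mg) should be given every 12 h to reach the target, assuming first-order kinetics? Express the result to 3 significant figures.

3040 mg

With linear kinetics, Css is proportional to dose rate (D/τ) at fixed clearance.
D₂ = D₁ × (Css,target / Css,current) = 1640 × 72/38.9 = 3035 mg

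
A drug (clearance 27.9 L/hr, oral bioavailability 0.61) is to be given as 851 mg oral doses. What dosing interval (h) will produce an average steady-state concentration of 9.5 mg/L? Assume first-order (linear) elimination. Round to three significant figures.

1.96 h

F·D/τ = CL·Css → τ = F·D / (CL·Css).
τ = 0.61 × 851 / (27.9 × 9.5) = 1.959 h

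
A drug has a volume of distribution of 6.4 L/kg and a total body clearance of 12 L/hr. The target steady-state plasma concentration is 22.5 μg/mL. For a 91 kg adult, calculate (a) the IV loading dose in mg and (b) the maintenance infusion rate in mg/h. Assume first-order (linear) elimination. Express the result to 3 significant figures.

(a) 13100 mg; (b) 270 mg/h

Vd(total) = 91 kg × 6.4 L/kg = 582.4 L
Loading dose = Vd × C = 582.4 × 22.5 = 13100 mg
Maintenance: replace elimination → rate = CL × Css = 12.00 × 22.5 = 270.0 mg/h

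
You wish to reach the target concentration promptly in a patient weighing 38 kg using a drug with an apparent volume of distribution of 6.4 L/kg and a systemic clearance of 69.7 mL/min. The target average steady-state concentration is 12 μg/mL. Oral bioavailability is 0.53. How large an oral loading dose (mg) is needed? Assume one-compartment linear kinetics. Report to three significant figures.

Total Vd = 6.4 × 38 = 243.2 L
LD = Vd × C / F = 243.2 × 12.00 / 0.53 = 5506 mg

5510 mg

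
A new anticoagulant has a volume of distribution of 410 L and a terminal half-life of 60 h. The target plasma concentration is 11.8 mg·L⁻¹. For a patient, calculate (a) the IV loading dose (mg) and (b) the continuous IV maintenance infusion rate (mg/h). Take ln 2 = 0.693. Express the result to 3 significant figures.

LD = Vd × C = 410.0 × 11.8 = 4838 mg
CL = 0.693 × Vd / t½ = 0.693 × 410.0 / 60 = 4.736 L/h
Infusion rate = CL × Css = 4.736 × 11.8 = 55.88 mg/h

(a) 4840 mg; (b) 55.9 mg/h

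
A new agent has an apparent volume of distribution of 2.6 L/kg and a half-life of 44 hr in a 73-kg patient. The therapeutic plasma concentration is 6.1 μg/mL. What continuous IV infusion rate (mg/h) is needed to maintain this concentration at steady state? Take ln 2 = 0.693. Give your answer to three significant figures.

Total Vd = 2.6 × 73 = 189.8 L
CL = 0.693 × Vd / t½ = 0.693 × 189.8 / 44 = 2.989 L/h
Infusion rate = CL × Css = 2.989 × 6.1 = 18.23 mg/h

18.2 mg/h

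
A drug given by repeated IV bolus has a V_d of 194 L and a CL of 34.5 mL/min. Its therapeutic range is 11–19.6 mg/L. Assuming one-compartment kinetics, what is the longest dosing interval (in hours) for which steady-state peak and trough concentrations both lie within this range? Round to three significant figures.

54.1 h

Convert clearance: 34.5 mL/min × 60 min/h ÷ 1000 mL/L = 2.070 L/h
k = CL / Vd = 2.070 / 194.0 = 0.01067 h⁻¹
Between IV bolus doses, concentration decays as C = C₀·e^(−kτ), so C_peak/C_trough = e^(kτ).
τ_max = ln(C_peak/C_trough) / k = ln(19.6/11) / 0.01067 = 0.5776 / 0.01067 = 54.13 h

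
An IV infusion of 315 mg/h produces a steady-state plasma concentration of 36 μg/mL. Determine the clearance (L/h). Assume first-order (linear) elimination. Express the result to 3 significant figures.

8.75 L/h

At steady state, infusion rate = CL × Css, so CL = rate / Css.
CL = 315 / 36 = 8.750 L/h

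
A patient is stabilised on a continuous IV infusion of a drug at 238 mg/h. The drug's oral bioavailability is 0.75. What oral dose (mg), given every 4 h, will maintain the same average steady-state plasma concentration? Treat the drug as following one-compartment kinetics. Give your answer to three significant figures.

1270 mg

To maintain the same Css, the systemic dosing rate must be unchanged: F·D/τ = infusion rate.
D = rate × τ / F = 238 × 4 / 0.75 = 1269 mg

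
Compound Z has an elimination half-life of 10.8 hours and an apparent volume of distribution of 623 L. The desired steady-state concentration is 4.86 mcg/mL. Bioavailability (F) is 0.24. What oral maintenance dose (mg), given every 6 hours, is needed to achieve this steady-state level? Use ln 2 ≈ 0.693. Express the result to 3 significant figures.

CL = ln 2 · Vd / t½ = 0.693 × 623.0 / 10.8 = 39.98 L/h
D = CL × Css × τ / F = 39.98 × 4.86 × 6 / 0.24 = 4858 mg

4860 mg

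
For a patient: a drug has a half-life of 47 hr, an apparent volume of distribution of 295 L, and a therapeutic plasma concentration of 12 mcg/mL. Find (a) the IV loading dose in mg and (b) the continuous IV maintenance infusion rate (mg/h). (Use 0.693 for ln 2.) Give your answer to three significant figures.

LD = Vd × C = 295.0 × 12 = 3540 mg
CL = 0.693 × Vd / t½ = 0.693 × 295.0 / 47 = 4.350 L/h
Infusion rate = CL × Css = 4.350 × 12 = 52.20 mg/h

(a) 3540 mg; (b) 52.2 mg/h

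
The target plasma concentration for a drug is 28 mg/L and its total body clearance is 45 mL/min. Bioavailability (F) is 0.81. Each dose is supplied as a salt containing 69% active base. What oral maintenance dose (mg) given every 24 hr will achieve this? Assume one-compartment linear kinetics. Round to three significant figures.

Convert clearance: 45 mL/min × 60 min/h ÷ 1000 mL/L = 2.700 L/h
D = CL × Css × τ / F / S = 2.700 × 28 × 24 / 0.81 / 0.69 = 3246 mg

3250 mg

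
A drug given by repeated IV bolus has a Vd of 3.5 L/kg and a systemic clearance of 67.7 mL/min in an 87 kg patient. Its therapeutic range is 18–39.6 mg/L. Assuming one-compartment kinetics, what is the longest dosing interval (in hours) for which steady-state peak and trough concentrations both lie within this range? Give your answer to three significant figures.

Total Vd = 3.5 × 87 = 304.5 L
CL = 67.7 mL/min = 67.7 × 0.06 = 4.062 L/h
k = CL / Vd = 4.062 / 304.5 = 0.01334 h⁻¹
Between IV bolus doses, concentration decays as C = C₀·e^(−kτ), so C_peak/C_trough = e^(kτ).
τ_max = ln(C_peak/C_trough) / k = ln(39.6/18) / 0.01334 = 0.7885 / 0.01334 = 59.11 h

59.1 h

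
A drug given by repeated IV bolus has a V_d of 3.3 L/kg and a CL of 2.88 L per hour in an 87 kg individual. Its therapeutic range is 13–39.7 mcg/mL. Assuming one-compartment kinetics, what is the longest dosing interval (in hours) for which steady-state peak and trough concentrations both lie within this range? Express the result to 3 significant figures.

Total Vd = 3.3 × 87 = 287.1 L
k = CL / Vd = 2.880 / 287.1 = 0.01003 h⁻¹
Between IV bolus doses, concentration decays as C = C₀·e^(−kτ), so C_peak/C_trough = e^(kτ).
τ_max = ln(C_peak/C_trough) / k = ln(39.7/13) / 0.01003 = 1.116 / 0.01003 = 111.3 h

111 h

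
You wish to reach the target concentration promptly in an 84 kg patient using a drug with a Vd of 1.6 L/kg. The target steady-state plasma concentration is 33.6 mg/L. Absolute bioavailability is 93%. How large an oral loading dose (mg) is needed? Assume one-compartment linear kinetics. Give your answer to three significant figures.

4860 mg

Vd = 1.6 L/kg × 84 kg = 134.4 L
The loading dose fills Vd to the target concentration.
LD = Vd × C / F = 134.4 × 33.60 / 0.93 = 4856 mg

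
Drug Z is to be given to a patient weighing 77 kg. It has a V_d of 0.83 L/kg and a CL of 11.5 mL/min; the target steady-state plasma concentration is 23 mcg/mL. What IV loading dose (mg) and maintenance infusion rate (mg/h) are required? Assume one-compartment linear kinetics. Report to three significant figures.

Vd(total) = 77 kg × 0.83 L/kg = 63.91 L
Loading: fill Vd to C_target → 63.91 L × 23 mg/L = 1470 mg
Convert clearance: 11.5 mL/min × 60 min/h ÷ 1000 mL/L = 0.6900 L/h
Infusion rate = 0.6900 L/h × 23 mg/L = 15.87 mg/h

(a) 1470 mg; (b) 15.9 mg/h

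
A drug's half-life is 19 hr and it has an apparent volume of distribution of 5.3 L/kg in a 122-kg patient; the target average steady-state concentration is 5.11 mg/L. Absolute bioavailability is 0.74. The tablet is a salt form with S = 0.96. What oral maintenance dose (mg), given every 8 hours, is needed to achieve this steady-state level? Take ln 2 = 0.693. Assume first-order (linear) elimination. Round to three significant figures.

1360 mg

Vd = 5.3 L/kg × 122 kg = 646.6 L
k = 0.693/19 = 0.03647 h⁻¹, so CL = k·Vd = 0.03647 × 646.6 = 23.58 L/h
D = CL × Css × τ / F / S = 23.58 × 5.11 × 8 / 0.74 / 0.96 = 1357 mg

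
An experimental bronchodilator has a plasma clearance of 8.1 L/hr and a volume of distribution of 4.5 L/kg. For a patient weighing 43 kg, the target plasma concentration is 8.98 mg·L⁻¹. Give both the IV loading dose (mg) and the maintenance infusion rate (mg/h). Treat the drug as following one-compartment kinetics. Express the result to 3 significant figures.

Vd(total) = 43 kg × 4.5 L/kg = 193.5 L
Loading dose = Vd × C = 193.5 × 8.98 = 1738 mg
Maintenance: replace elimination → rate = CL × Css = 8.100 × 8.98 = 72.74 mg/h

(a) 1740 mg; (b) 72.7 mg/h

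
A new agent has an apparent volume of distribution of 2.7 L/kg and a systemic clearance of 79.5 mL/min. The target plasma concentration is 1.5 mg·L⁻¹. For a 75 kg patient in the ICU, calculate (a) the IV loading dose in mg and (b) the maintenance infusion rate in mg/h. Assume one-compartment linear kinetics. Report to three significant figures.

(a) 304 mg; (b) 7.16 mg/h

Total Vd = 2.7 × 75 = 202.5 L
LD = Vd · C_target = 202.5 × 1.5 = 303.8 mg
Convert clearance: 79.5 mL/min × 60 min/h ÷ 1000 mL/L = 4.770 L/h
Maintenance infusion rate = CL × Css = 4.770 × 1.5 = 7.155 mg/h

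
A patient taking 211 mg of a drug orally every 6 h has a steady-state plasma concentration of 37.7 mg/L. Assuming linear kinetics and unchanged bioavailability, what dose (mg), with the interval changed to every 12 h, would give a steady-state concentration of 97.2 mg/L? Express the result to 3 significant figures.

1090 mg

For first-order elimination, Css ∝ F·D/(CL·τ); F and CL are unchanged, so Css ∝ D/τ.
D₂ = D₁ × (Css,target / Css,current) × (τ₂/τ₁) = 211 × (97.2/37.7) × (12/6) = 1088 mg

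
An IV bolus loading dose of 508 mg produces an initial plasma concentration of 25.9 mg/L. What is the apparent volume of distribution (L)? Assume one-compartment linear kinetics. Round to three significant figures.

Immediately after an IV bolus, C₀ = Dose / Vd, so Vd = Dose / C₀.
Vd = 508 / 25.9 = 19.61 L

19.6 L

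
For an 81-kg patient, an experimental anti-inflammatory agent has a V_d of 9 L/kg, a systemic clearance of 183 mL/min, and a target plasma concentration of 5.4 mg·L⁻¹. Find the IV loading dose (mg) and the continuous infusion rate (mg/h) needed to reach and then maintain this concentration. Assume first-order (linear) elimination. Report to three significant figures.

(a) 3940 mg; (b) 59.3 mg/h

Vd(total) = 81 kg × 9 L/kg = 729.0 L
Loading dose = Vd × C = 729.0 × 5.4 = 3937 mg
Convert clearance: 183 mL/min × 60 min/h ÷ 1000 mL/L = 10.98 L/h
Maintenance: replace elimination → rate = CL × Css = 10.98 × 5.4 = 59.29 mg/h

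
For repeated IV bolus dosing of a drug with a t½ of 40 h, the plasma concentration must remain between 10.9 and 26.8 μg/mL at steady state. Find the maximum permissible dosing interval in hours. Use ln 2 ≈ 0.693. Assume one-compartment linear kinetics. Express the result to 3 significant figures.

k = 0.693 / t½ = 0.693 / 40 = 0.01733 h⁻¹
Between IV bolus doses, concentration decays as C = C₀·e^(−kτ), so C_peak/C_trough = e^(kτ).
τ_max = ln(C_peak/C_trough) / k = ln(26.8/10.9) / 0.01733 = 0.8996 / 0.01733 = 51.91 h

51.9 h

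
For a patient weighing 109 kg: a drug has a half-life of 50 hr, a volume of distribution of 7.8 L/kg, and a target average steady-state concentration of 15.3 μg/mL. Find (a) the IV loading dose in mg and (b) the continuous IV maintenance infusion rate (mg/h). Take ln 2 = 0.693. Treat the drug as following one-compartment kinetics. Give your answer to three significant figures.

(a) 13000 mg; (b) 180 mg/h

Total Vd = 7.8 × 109 = 850.2 L
LD = Vd × C = 850.2 × 15.3 = 13010 mg
CL = 0.693 × Vd / t½ = 0.693 × 850.2 / 50 = 11.78 L/h
Infusion rate = CL × Css = 11.78 × 15.3 = 180.2 mg/h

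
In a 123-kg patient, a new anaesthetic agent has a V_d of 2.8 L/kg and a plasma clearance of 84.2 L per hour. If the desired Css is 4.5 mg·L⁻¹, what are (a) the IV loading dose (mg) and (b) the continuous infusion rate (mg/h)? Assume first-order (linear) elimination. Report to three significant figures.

Total Vd = 2.8 × 123 = 344.4 L
Loading dose = Vd × C = 344.4 × 4.5 = 1550 mg
Maintenance: replace elimination → rate = CL × Css = 84.20 × 4.5 = 378.9 mg/h

(a) 1550 mg; (b) 379 mg/h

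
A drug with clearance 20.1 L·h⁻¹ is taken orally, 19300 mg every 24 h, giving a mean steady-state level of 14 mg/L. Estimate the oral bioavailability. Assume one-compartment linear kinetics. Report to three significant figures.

0.350

F·D/τ = CL·Css at steady state → F = CL·Css·τ / D.
F = 20.1 × 14 × 24 / 19300 = 0.350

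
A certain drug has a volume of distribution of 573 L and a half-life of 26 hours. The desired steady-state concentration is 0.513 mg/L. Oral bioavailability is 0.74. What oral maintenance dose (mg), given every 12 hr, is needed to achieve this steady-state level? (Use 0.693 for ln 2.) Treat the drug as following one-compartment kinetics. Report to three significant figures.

CL = ln 2 · Vd / t½ = 0.693 × 573.0 / 26 = 15.27 L/h
D = CL × Css × τ / F = 15.27 × 0.513 × 12 / 0.74 = 127.0 mg

127 mg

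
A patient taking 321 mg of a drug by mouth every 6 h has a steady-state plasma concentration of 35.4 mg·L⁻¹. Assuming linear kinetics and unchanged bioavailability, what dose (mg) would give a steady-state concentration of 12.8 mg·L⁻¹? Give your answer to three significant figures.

For first-order elimination, Css ∝ F·D/(CL·τ); F and CL are unchanged, so Css ∝ D/τ.
D₂ = D₁ × (Css,target / Css,current) = 321 × 12.8/35.4 = 116.1 mg

116 mg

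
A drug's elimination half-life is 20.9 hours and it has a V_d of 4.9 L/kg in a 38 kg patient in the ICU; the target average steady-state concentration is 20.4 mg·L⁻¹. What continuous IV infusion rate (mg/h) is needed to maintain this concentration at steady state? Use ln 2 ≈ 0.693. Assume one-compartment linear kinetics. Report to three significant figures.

126 mg/h

Vd(total) = 38 kg × 4.9 L/kg = 186.2 L
k = 0.693/20.9 = 0.03316 h⁻¹, so CL = k·Vd = 0.03316 × 186.2 = 6.174 L/h
Infusion rate = CL × Css = 6.174 × 20.4 = 125.9 mg/h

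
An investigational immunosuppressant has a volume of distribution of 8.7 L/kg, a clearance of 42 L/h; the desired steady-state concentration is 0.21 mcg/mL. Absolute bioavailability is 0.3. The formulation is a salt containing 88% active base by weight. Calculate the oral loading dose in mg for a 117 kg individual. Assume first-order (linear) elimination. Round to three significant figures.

810 mg

Vd = 8.7 L/kg × 117 kg = 1018 L
LD = Vd × C / F / S = 1018 × 0.2100 / 0.3 / 0.88 = 809.8 mg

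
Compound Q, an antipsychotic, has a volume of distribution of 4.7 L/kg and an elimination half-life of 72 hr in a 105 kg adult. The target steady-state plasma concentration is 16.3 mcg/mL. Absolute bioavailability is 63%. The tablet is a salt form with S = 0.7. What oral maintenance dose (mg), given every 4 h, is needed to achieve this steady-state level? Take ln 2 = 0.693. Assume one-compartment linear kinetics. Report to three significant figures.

702 mg

Total Vd = 4.7 × 105 = 493.5 L
CL = 0.693 × Vd / t½ = 0.693 × 493.5 / 72 = 4.750 L/h
D = CL × Css × τ / F / S = 4.750 × 16.3 × 4 / 0.63 / 0.7 = 702.3 mg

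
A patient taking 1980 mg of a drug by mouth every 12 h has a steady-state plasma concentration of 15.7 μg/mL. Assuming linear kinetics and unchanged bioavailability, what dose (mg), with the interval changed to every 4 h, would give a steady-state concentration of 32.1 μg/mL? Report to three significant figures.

With linear kinetics, Css is proportional to dose rate (D/τ) at fixed clearance.
D₂ = D₁ × (Css,target / Css,current) × (τ₂/τ₁) = 1980 × (32.1/15.7) × (4/12) = 1349 mg

1350 mg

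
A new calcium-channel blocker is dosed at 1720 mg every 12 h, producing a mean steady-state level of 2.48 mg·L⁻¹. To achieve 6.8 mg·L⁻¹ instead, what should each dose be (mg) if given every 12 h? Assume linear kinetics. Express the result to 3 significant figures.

With linear kinetics, Css is proportional to dose rate (D/τ) at fixed clearance.
D₂ = D₁ × (Css,target / Css,current) = 1720 × 6.8/2.48 = 4716 mg

4720 mg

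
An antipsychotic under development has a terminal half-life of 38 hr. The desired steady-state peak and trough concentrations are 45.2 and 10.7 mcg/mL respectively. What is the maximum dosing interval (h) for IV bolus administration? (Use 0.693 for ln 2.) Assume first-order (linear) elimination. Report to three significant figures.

79.0 h

k = 0.693 / t½ = 0.693 / 38 = 0.01824 h⁻¹
Between IV bolus doses, concentration decays as C = C₀·e^(−kτ), so C_peak/C_trough = e^(kτ).
τ_max = ln(C_peak/C_trough) / k = ln(45.2/10.7) / 0.01824 = 1.441 / 0.01824 = 79.00 h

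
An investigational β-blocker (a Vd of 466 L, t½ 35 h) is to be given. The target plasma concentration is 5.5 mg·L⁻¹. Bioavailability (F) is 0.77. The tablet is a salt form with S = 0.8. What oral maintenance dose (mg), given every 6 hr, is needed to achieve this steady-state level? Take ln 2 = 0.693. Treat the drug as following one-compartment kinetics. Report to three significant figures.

494 mg

CL = 0.693 × Vd / t½ = 0.693 × 466.0 / 35 = 9.227 L/h
D = CL × Css × τ / F / S = 9.227 × 5.5 × 6 / 0.77 / 0.8 = 494.3 mg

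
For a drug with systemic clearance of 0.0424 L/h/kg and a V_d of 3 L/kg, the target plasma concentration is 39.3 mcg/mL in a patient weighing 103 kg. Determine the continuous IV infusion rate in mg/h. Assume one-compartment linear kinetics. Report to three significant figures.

CL = 0.0424 L/h/kg × 103 kg = 4.367 L/h
Vd does not affect the maintenance rate; only clearance governs steady-state input.
Infusion rate = CL · Css = 4.367 L/h × 39.3 mg/L = 171.6 mg/h

172 mg/h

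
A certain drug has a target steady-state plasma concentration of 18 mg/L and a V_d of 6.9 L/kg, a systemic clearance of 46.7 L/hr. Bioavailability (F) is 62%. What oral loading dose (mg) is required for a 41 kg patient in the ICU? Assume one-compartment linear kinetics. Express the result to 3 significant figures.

Vd = 6.9 L/kg × 41 kg = 282.9 L
LD = Vd × C / F = 282.9 × 18.00 / 0.62 = 8213 mg

8210 mg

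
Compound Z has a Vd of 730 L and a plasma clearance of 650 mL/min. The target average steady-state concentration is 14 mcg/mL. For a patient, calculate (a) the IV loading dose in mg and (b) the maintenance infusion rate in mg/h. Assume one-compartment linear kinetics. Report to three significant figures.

LD = Vd · C_target = 730.0 × 14 = 10220 mg
Convert clearance: 650 mL/min × 60 min/h ÷ 1000 mL/L = 39.00 L/h
Infusion rate = 39.00 L/h × 14 mg/L = 546.0 mg/h

(a) 10200 mg; (b) 546 mg/h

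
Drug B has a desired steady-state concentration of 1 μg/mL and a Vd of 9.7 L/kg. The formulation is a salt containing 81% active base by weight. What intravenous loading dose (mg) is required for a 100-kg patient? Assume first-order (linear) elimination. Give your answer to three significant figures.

1200 mg

Vd = 9.7 L/kg × 100 kg = 970.0 L
The loading dose fills Vd to the target concentration.
LD = Vd × C / S = 970.0 × 1.000 / 0.81 = 1198 mg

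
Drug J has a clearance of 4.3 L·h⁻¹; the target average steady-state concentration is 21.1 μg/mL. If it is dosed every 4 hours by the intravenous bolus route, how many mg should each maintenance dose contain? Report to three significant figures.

At steady state, dose per interval replaces the amount cleared in that interval: D/τ = CL·Css.
D = CL × Css × τ = 4.300 × 21.1 × 4 = 362.9 mg

363 mg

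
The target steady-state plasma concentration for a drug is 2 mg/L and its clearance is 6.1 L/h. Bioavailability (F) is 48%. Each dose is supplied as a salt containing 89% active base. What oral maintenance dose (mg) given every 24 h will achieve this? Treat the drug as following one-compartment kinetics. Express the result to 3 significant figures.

685 mg

D = CL × Css × τ / F / S = 6.100 × 2 × 24 / 0.48 / 0.89 = 685.4 mg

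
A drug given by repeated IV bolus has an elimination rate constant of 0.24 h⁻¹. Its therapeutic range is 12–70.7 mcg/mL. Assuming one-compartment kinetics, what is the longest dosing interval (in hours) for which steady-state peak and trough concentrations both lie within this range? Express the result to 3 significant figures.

Between IV bolus doses, concentration decays as C = C₀·e^(−kτ), so C_peak/C_trough = e^(kτ).
τ_max = ln(C_peak/C_trough) / k = ln(70.7/12) / 0.2400 = 1.774 / 0.2400 = 7.392 h

7.39 h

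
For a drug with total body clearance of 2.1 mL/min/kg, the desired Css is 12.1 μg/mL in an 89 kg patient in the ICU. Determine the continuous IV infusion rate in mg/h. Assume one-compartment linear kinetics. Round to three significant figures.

136 mg/h

CL = 2.1 mL/min/kg × 89 kg = 186.9 mL/min = 186.9 × 60/1000 = 11.21 L/h
At steady state, infusion rate equals elimination rate: rate in = CL × Css.
R₀ = 11.21 × 12.1 = 135.6 mg/h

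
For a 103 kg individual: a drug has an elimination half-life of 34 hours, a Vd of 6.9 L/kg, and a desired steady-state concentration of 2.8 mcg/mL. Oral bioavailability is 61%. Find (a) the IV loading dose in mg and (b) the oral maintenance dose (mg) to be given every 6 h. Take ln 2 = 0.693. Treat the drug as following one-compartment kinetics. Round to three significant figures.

Vd(total) = 103 kg × 6.9 L/kg = 710.7 L
LD = Vd × C = 710.7 × 2.8 = 1990 mg
CL = 0.693 × Vd / t½ = 0.693 × 710.7 / 34 = 14.49 L/h
D = CL × Css × τ / F = 14.49 × 2.8 × 6 / 0.61 = 399.1 mg

(a) 1990 mg; (b) 399 mg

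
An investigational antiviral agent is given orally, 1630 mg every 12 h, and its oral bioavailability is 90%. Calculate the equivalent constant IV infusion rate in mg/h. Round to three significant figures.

Equivalent systemic input: infusion rate = F·D/τ.
Rate = 0.9 × 1630 / 12 = 122.3 mg/h

122 mg/h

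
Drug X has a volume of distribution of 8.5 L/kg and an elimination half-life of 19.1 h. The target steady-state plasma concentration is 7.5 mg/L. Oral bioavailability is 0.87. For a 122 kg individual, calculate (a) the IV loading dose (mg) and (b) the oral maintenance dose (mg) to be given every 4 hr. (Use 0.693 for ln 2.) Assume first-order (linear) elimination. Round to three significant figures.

(a) 7780 mg; (b) 1300 mg

Total Vd = 8.5 × 122 = 1037 L
LD = Vd × C = 1037 × 7.5 = 7778 mg
CL = 0.693 × Vd / t½ = 0.693 × 1037 / 19.1 = 37.63 L/h
D = CL × Css × τ / F = 37.63 × 7.5 × 4 / 0.87 = 1298 mg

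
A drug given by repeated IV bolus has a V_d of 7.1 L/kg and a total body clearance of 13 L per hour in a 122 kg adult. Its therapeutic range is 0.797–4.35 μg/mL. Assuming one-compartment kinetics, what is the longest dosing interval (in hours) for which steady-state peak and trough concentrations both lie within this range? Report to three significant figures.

Vd = 7.1 L/kg × 122 kg = 866.2 L
k = CL / Vd = 13.00 / 866.2 = 0.01501 h⁻¹
Between IV bolus doses, concentration decays as C = C₀·e^(−kτ), so C_peak/C_trough = e^(kτ).
τ_max = ln(C_peak/C_trough) / k = ln(4.35/0.797) / 0.01501 = 1.697 / 0.01501 = 113.1 h

113 h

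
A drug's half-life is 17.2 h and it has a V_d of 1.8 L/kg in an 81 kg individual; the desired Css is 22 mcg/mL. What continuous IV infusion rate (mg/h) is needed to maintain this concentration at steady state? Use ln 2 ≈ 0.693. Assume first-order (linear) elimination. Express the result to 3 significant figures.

Vd = 1.8 L/kg × 81 kg = 145.8 L
CL = 0.693 × Vd / t½ = 0.693 × 145.8 / 17.2 = 5.874 L/h
Infusion rate = CL × Css = 5.874 × 22 = 129.2 mg/h

129 mg/h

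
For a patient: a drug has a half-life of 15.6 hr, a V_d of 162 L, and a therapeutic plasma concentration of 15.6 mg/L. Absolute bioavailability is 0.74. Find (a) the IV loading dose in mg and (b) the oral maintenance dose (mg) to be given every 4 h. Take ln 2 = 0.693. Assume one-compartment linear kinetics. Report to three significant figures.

LD = Vd × C = 162.0 × 15.6 = 2527 mg
CL = 0.693 × Vd / t½ = 0.693 × 162.0 / 15.6 = 7.197 L/h
D = CL × Css × τ / F = 7.197 × 15.6 × 4 / 0.74 = 606.9 mg

(a) 2530 mg; (b) 607 mg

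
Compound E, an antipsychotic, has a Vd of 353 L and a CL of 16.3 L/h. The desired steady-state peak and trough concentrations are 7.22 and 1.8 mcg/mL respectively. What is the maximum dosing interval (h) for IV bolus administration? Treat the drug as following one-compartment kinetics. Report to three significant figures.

30.1 h

k = CL / Vd = 16.30 / 353.0 = 0.04618 h⁻¹
Between IV bolus doses, concentration decays as C = C₀·e^(−kτ), so C_peak/C_trough = e^(kτ).
τ_max = ln(C_peak/C_trough) / k = ln(7.22/1.8) / 0.04618 = 1.389 / 0.04618 = 30.08 h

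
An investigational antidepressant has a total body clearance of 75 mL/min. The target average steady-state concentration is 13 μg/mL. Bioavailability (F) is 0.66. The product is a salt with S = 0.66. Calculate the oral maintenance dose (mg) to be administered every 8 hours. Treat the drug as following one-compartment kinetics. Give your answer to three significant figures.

1070 mg

CL = 75 mL/min × 60/1000 = 4.500 L/h
D = CL × Css × τ / F / S = 4.500 × 13 × 8 / 0.66 / 0.66 = 1074 mg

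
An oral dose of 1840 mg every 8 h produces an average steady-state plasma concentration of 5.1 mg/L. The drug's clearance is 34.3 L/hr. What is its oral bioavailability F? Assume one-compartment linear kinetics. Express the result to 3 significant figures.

F·D/τ = CL·Css at steady state → F = CL·Css·τ / D.
F = 34.3 × 5.1 × 8 / 1840 = 0.761

0.761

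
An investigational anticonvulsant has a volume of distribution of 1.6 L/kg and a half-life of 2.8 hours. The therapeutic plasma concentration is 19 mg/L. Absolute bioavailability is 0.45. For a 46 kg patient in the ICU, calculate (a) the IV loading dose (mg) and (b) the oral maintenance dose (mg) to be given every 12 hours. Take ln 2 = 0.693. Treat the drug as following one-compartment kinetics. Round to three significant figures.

Vd(total) = 46 kg × 1.6 L/kg = 73.60 L
LD = Vd × C = 73.60 × 19 = 1398 mg
CL = 0.693 × Vd / t½ = 0.693 × 73.60 / 2.8 = 18.22 L/h
D = CL × Css × τ / F = 18.22 × 19 × 12 / 0.45 = 9231 mg

(a) 1400 mg; (b) 9230 mg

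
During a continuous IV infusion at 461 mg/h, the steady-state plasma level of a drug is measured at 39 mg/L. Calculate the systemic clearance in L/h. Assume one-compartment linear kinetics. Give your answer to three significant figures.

11.8 L/h

At steady state, infusion rate = CL × Css, so CL = rate / Css.
CL = 461 / 39 = 11.82 L/h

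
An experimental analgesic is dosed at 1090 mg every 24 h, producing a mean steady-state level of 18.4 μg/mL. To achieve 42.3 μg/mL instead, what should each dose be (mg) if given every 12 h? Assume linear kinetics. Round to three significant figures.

With linear kinetics, Css is proportional to dose rate (D/τ) at fixed clearance.
D₂ = D₁ × (Css,target / Css,current) × (τ₂/τ₁) = 1090 × (42.3/18.4) × (12/24) = 1253 mg

1250 mg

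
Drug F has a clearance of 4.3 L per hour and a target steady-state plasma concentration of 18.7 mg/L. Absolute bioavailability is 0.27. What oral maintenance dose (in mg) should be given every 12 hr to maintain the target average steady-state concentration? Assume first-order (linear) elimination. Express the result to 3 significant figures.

3570 mg

D = CL × Css × τ / F = 4.300 × 18.7 × 12 / 0.27 = 3574 mg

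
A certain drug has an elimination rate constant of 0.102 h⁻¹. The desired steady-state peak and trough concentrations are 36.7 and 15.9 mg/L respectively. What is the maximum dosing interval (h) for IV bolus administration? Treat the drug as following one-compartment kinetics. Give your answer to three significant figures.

8.20 h

Between IV bolus doses, concentration decays as C = C₀·e^(−kτ), so C_peak/C_trough = e^(kτ).
τ_max = ln(C_peak/C_trough) / k = ln(36.7/15.9) / 0.1020 = 0.8365 / 0.1020 = 8.201 h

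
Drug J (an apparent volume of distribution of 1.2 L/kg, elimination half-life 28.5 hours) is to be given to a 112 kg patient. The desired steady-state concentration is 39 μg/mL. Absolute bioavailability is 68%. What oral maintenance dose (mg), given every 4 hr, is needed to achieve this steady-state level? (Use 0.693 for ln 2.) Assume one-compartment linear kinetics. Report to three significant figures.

Vd(total) = 112 kg × 1.2 L/kg = 134.4 L
CL = ln 2 · Vd / t½ = 0.693 × 134.4 / 28.5 = 3.268 L/h
D = CL × Css × τ / F = 3.268 × 39 × 4 / 0.68 = 749.7 mg

750 mg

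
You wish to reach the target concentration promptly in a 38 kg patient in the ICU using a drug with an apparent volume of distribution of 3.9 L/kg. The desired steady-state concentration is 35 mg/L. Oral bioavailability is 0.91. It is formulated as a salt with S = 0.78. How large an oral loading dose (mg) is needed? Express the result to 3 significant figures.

7310 mg

Vd(total) = 38 kg × 3.9 L/kg = 148.2 L
The loading dose fills Vd to the target concentration.
LD = Vd × C / F / S = 148.2 × 35.00 / 0.91 / 0.78 = 7308 mg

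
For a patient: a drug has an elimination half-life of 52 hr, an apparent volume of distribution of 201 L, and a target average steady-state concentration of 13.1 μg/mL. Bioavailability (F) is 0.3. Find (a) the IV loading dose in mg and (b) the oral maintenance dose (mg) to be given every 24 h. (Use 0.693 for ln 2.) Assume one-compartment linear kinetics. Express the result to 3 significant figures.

LD = Vd × C = 201.0 × 13.1 = 2633 mg
CL = 0.693 × Vd / t½ = 0.693 × 201.0 / 52 = 2.679 L/h
D = CL × Css × τ / F = 2.679 × 13.1 × 24 / 0.3 = 2808 mg

(a) 2630 mg; (b) 2810 mg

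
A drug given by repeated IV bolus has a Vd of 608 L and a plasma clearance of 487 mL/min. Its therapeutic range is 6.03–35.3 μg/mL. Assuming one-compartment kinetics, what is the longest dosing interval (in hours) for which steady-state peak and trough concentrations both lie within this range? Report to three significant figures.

Convert clearance: 487 mL/min × 60 min/h ÷ 1000 mL/L = 29.22 L/h
k = CL / Vd = 29.22 / 608.0 = 0.04806 h⁻¹
Between IV bolus doses, concentration decays as C = C₀·e^(−kτ), so C_peak/C_trough = e^(kτ).
τ_max = ln(C_peak/C_trough) / k = ln(35.3/6.03) / 0.04806 = 1.767 / 0.04806 = 36.77 h

36.8 h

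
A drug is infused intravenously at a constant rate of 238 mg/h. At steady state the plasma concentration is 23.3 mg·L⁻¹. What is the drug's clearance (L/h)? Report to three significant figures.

10.2 L/h

At steady state, infusion rate = CL × Css, so CL = rate / Css.
CL = 238 / 23.3 = 10.21 L/h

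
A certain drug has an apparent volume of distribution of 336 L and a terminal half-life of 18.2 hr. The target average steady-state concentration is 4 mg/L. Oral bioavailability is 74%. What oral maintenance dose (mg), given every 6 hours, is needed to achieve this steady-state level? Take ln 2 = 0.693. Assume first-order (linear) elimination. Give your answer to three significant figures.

k = 0.693/18.2 = 0.03808 h⁻¹, so CL = k·Vd = 0.03808 × 336.0 = 12.79 L/h
D = CL × Css × τ / F = 12.79 × 4 × 6 / 0.74 = 414.8 mg

415 mg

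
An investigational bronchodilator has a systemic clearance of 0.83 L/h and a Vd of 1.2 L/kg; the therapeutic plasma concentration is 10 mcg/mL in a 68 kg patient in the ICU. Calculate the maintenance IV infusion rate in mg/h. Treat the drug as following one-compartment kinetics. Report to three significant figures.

8.30 mg/h

Rate = CL × Css = 0.8300 × 10 = 8.300 mg/h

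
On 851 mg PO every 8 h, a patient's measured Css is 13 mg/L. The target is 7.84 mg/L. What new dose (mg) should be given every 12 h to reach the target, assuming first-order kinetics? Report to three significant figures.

For first-order elimination, Css ∝ F·D/(CL·τ); F and CL are unchanged, so Css ∝ D/τ.
D₂ = D₁ × (Css,target / Css,current) × (τ₂/τ₁) = 851 × (7.84/13) × (12/8) = 769.8 mg

770 mg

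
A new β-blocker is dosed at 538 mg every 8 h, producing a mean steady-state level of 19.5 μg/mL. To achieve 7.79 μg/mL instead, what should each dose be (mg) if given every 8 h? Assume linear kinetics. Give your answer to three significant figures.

With linear kinetics, Css is proportional to dose rate (D/τ) at fixed clearance.
D₂ = D₁ × (Css,target / Css,current) = 538 × 7.79/19.5 = 214.9 mg

215 mg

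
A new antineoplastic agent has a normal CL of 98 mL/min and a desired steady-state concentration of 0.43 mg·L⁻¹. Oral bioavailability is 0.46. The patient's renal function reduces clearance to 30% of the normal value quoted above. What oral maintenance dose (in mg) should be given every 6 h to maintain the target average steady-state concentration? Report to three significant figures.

Convert clearance: 98 mL/min × 60 min/h ÷ 1000 mL/L = 5.880 L/h
Patient clearance = 0.3 × 5.880 = 1.764 L/h
At steady state, dose per interval replaces the amount cleared in that interval: F·D/τ = CL·Css.
D = CL × Css × τ / F = 1.764 × 0.43 × 6 / 0.46 = 9.894 mg

9.89 mg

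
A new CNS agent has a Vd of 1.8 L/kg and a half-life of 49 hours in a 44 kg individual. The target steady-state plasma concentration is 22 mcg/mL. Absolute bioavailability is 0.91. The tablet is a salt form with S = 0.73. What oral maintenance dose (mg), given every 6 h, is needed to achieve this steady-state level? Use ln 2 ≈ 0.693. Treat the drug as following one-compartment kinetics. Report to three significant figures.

223 mg

Total Vd = 1.8 × 44 = 79.20 L
CL = ln 2 · Vd / t½ = 0.693 × 79.20 / 49 = 1.120 L/h
D = CL × Css × τ / F / S = 1.120 × 22 × 6 / 0.91 / 0.73 = 222.6 mg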